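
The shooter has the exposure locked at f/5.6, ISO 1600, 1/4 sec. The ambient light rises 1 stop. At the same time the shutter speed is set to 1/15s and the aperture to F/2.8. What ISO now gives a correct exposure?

ISO 800

Scene light: 1 stop brighter.
Shutter speed: 1/4 → 1/8 → 1/15 — 2 stops shorter (darker).
Aperture: f/5.6 → f/4 → f/2.8 — 2 stops wider (brighter).
Net so far: 1 stop brighter. ISO: 1600 → 800.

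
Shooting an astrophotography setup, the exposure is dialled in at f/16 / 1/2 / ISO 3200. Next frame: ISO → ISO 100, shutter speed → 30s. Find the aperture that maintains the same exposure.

f/22

ISO: 3200 → 1600 → 800 → 400 → 200 → 100 — 5 stops dropped (darker).
Shutter speed: 1/2 → 1 → 2 → 4 → 8 → 15 → 30 — 6 stops slower (brighter).
Net change so far: 1 stop brighter. Offset with the aperture: f/16 → f/22.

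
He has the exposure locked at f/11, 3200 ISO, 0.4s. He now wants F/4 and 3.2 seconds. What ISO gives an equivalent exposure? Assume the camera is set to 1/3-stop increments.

Aperture: f/11 → f/10 → f/9 → f/8 → f/7.1 → f/6.3 → f/5.6 → f/5 → f/4.5 → f/4 — 3 stops wider (brighter).
Shutter speed: 0.4 → 0.5 → 0.6 → 0.8 → 1 → 1.3 → 1.6 → 2 → 2.5 → 3.2 — 3 stops longer (brighter).
Net change so far: 6 stops brighter. Offset with the ISO: 3200 → 2500 → 2000 → 1600 → 1250 → 1000 → 800 → 640 → 500 → 400 → 320 → 250 → 200 → 160 → 125 → 100 → 80 → 64 → 50.

ISO 50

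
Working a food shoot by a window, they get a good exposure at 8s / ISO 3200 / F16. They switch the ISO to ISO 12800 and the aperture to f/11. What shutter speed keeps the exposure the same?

1 s

ISO: 3200 → 6400 → 12800 — 2 stops raised (brighter).
Aperture: f/16 → f/11 — 1 stop larger aperture (brighter).
Net change so far: 3 stops brighter. Offset with the shutter speed: 8 → 4 → 2 → 1.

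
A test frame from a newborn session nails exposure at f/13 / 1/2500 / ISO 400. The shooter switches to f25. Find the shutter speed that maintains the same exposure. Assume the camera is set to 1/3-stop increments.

1/640s

Aperture: f/13 → f/14 → f/16 → f/18 → f/20 → f/22 → f/25 — 2 stops smaller aperture (darker).
Need 2 stops brighter from the shutter speed: 1/2500 → 1/2000 → 1/1600 → 1/1250 → 1/1000 → 1/800 → 1/640.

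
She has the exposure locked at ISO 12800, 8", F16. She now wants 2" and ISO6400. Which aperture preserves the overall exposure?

f/5.6

Shutter speed: 8 → 4 → 2 — 2 stops shorter (darker).
ISO: 12800 → 6400 — 1 stop dropped (darker).
Net change so far: 3 stops darker. Offset with the aperture: f/16 → f/11 → f/8 → f/5.6.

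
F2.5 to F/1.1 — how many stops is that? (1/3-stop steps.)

f/2.5 → f/2.2 → f/2 → f/1.8 → f/1.6 → f/1.4 → f/1.2 → f/1.1 — count the steps: 7 third-stops = 2 1/3 stops.

2 1/3 stops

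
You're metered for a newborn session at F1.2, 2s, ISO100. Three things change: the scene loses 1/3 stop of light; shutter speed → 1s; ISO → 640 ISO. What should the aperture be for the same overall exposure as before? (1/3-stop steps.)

Scene light: 1/3 stop darker.
Shutter speed: 2 → 1.6 → 1.3 → 1 — 1 stop faster (darker).
ISO: 100 → 125 → 160 → 200 → 250 → 320 → 400 → 500 → 640 — 2 2/3 stops higher (brighter).
Net so far: 1 1/3 stops brighter. Aperture: f/1.2 → f/1.4 → f/1.6 → f/1.8 → f/2.

f/2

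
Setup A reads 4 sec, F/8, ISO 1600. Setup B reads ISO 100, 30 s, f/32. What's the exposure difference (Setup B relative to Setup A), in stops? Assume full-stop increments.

5 stops darker

Aperture: f/8 → f/11 → f/16 → f/22 → f/32 — 4 stops stopped down (darker).
Shutter speed: 4 → 8 → 15 → 30 — 3 stops longer (brighter).
ISO: 1600 → 800 → 400 → 200 → 100 — 4 stops lower (darker).
Net: −4 +3 −4 = −5 stops.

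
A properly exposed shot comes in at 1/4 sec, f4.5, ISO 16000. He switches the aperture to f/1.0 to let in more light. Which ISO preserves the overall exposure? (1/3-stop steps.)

ISO 800

Aperture: f/4.5 → f/4 → f/3.5 → f/3.2 → f/2.8 → f/2.5 → f/2.2 → f/2 → f/1.8 → f/1.6 → f/1.4 → f/1.2 → f/1.1 → f/1.0 — 4 1/3 stops opened up (brighter).
Need 4 1/3 stops darker from the ISO: 16000 → 12800 → 10000 → 8000 → 6400 → 5000 → 4000 → 3200 → 2500 → 2000 → 1600 → 1250 → 1000 → 800.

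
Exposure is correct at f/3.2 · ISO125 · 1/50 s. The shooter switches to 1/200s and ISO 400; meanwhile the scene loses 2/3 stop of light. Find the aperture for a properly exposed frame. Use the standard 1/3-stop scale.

Scene light: 2/3 stop darker.
Shutter speed: 1/50 → 1/60 → 1/80 → 1/100 → 1/125 → 1/160 → 1/200 — 2 stops faster (darker).
ISO: 125 → 160 → 200 → 250 → 320 → 400 — 1 2/3 stops higher (brighter).
Net so far: 1 stop darker. Aperture: f/3.2 → f/2.8 → f/2.5 → f/2.2.

f/2.2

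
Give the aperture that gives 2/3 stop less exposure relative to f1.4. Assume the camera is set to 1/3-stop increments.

Aperture: f/1.4 → f/1.6 → f/1.8 — 2/3 stop narrower (darker).

f/1.8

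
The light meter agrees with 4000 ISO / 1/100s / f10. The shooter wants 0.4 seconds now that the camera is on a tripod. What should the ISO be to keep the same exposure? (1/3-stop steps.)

Shutter speed: 1/100 → 1/80 → 1/60 → 1/50 → 1/40 → 1/30 → 1/25 → 1/20 → 1/15 → 1/13 → 1/10 → 1/8 → 1/6 → 1/5 → 1/4 → 0.3 → 0.4 — 5 1/3 stops slower (brighter).
Need 5 1/3 stops darker from the ISO: 4000 → 3200 → 2500 → 2000 → 1600 → 1250 → 1000 → 800 → 640 → 500 → 400 → 320 → 250 → 200 → 160 → 125 → 100.

ISO 100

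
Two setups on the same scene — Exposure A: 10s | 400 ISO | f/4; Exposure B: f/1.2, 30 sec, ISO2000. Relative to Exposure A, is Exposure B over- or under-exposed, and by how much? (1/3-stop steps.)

Aperture: f/4 → f/3.5 → f/3.2 → f/2.8 → f/2.5 → f/2.2 → f/2 → f/1.8 → f/1.6 → f/1.4 → f/1.2 — 3 1/3 stops larger aperture (brighter).
Shutter speed: 10 → 13 → 15 → 20 → 25 → 30 — 1 2/3 stops slower (brighter).
ISO: 400 → 500 → 640 → 800 → 1000 → 1250 → 1600 → 2000 — 2 1/3 stops raised (brighter).
Net: +3 1/3 +1 2/3 +2 1/3 = +7 1/3 stops.

7 1/3 stops brighter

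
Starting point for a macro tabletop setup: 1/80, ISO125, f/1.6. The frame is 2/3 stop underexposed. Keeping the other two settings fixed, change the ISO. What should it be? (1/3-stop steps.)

Underexposed by 2/3 stop → need 2/3 stop brighter.
ISO: 125 → 160 → 200.

ISO 200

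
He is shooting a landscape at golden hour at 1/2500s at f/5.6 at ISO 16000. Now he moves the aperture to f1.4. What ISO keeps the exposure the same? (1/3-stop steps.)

Aperture: f/5.6 → f/5 → f/4.5 → f/4 → f/3.5 → f/3.2 → f/2.8 → f/2.5 → f/2.2 → f/2 → f/1.8 → f/1.6 → f/1.4 — 4 stops larger aperture (brighter).
Need 4 stops darker from the ISO: 16000 → 12800 → 10000 → 8000 → 6400 → 5000 → 4000 → 3200 → 2500 → 2000 → 1600 → 1250 → 1000.

ISO 1000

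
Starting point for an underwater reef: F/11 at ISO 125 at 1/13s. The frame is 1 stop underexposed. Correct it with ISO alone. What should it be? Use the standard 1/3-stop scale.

Underexposed by 1 stop → need 1 stop brighter.
ISO: 125 → 160 → 200 → 250.

ISO 250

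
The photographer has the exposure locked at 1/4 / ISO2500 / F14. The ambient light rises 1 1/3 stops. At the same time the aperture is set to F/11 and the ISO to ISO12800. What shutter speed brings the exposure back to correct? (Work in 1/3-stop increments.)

Scene light: 1 1/3 stops brighter.
Aperture: f/14 → f/13 → f/11 — 2/3 stop larger aperture (brighter).
ISO: 2500 → 3200 → 4000 → 5000 → 6400 → 8000 → 10000 → 12800 — 2 1/3 stops raised (brighter).
Net so far: 4 1/3 stops brighter. Shutter speed: 1/4 → 1/5 → 1/6 → 1/8 → 1/10 → 1/13 → 1/15 → 1/20 → 1/25 → 1/30 → 1/40 → 1/50 → 1/60 → 1/80.

1/80s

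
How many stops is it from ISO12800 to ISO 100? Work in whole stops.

12800 → 6400 → 3200 → 1600 → 800 → 400 → 200 → 100 — count the steps: 7 stops.

7 stops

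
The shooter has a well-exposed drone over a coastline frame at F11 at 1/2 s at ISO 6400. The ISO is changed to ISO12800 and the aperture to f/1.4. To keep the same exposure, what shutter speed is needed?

1/250s

ISO: 6400 → 12800 — 1 stop raised (brighter).
Aperture: f/11 → f/8 → f/5.6 → f/4 → f/2.8 → f/2 → f/1.4 — 6 stops opened up (brighter).
Net change so far: 7 stops brighter. Offset with the shutter speed: 1/2 → 1/4 → 1/8 → 1/15 → 1/30 → 1/60 → 1/125 → 1/250.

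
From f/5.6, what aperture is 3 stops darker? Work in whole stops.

Aperture: f/5.6 → f/8 → f/11 → f/16 — 3 stops narrower (darker).

f/16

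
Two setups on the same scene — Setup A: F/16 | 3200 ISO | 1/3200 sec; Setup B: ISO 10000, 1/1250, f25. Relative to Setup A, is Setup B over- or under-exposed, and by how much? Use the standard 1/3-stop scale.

Aperture: f/16 → f/18 → f/20 → f/22 → f/25 — 1 1/3 stops smaller aperture (darker).
Shutter speed: 1/3200 → 1/2500 → 1/2000 → 1/1600 → 1/1250 — 1 1/3 stops longer (brighter).
ISO: 3200 → 4000 → 5000 → 6400 → 8000 → 10000 — 1 2/3 stops raised (brighter).
Net: −1 1/3 +1 1/3 +1 2/3 = +1 2/3 stops.

1 2/3 stops brighter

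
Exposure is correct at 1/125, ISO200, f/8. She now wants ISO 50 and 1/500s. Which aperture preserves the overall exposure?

f/2

ISO: 200 → 100 → 50 — 2 stops dropped (darker).
Shutter speed: 1/125 → 1/250 → 1/500 — 2 stops faster (darker).
Net change so far: 4 stops darker. Offset with the aperture: f/8 → f/5.6 → f/4 → f/2.8 → f/2.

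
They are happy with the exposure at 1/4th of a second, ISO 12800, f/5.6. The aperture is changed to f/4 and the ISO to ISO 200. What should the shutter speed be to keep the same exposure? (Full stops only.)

Aperture: f/5.6 → f/4 — 1 stop larger aperture (brighter).
ISO: 12800 → 6400 → 3200 → 1600 → 800 → 400 → 200 — 6 stops dropped (darker).
Net change so far: 5 stops darker. Offset with the shutter speed: 1/4 → 1/2 → 1 → 2 → 4 → 8.

8 s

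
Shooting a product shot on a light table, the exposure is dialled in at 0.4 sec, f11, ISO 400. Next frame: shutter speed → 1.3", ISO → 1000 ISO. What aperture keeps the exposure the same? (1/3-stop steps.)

f/32

Shutter speed: 0.4 → 0.5 → 0.6 → 0.8 → 1 → 1.3 — 1 2/3 stops slower (brighter).
ISO: 400 → 500 → 640 → 800 → 1000 — 1 1/3 stops raised (brighter).
Net change so far: 3 stops brighter. Offset with the aperture: f/11 → f/13 → f/14 → f/16 → f/18 → f/20 → f/22 → f/25 → f/29 → f/32.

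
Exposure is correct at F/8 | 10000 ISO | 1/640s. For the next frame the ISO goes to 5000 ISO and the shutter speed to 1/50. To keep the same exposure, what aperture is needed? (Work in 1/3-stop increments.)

ISO: 10000 → 8000 → 6400 → 5000 — 1 stop lower (darker).
Shutter speed: 1/640 → 1/500 → 1/400 → 1/320 → 1/250 → 1/200 → 1/160 → 1/125 → 1/100 → 1/80 → 1/60 → 1/50 — 3 2/3 stops slower (brighter).
Net change so far: 2 2/3 stops brighter. Offset with the aperture: f/8 → f/9 → f/10 → f/11 → f/13 → f/14 → f/16 → f/18 → f/20.

f/20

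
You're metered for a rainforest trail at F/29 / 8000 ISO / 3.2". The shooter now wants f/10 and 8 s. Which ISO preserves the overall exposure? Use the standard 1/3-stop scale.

ISO 400

Aperture: f/29 → f/25 → f/22 → f/20 → f/18 → f/16 → f/14 → f/13 → f/11 → f/10 — 3 stops wider (brighter).
Shutter speed: 3.2 → 4 → 5 → 6 → 8 — 1 1/3 stops longer (brighter).
Net change so far: 4 1/3 stops brighter. Offset with the ISO: 8000 → 6400 → 5000 → 4000 → 3200 → 2500 → 2000 → 1600 → 1250 → 1000 → 800 → 640 → 500 → 400.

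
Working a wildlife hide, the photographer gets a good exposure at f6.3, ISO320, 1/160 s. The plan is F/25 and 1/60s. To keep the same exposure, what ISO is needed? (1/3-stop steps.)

Aperture: f/6.3 → f/7.1 → f/8 → f/9 → f/10 → f/11 → f/13 → f/14 → f/16 → f/18 → f/20 → f/22 → f/25 — 4 stops narrower (darker).
Shutter speed: 1/160 → 1/125 → 1/100 → 1/80 → 1/60 — 1 1/3 stops longer (brighter).
Net change so far: 2 2/3 stops darker. Offset with the ISO: 320 → 400 → 500 → 640 → 800 → 1000 → 1250 → 1600 → 2000.

ISO 2000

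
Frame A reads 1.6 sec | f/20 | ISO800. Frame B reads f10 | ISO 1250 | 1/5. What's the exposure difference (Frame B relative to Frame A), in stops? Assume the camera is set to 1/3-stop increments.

Aperture: f/20 → f/18 → f/16 → f/14 → f/13 → f/11 → f/10 — 2 stops opened up (brighter).
Shutter speed: 1.6 → 1.3 → 1 → 0.8 → 0.6 → 0.5 → 0.4 → 0.3 → 1/4 → 1/5 — 3 stops faster (darker).
ISO: 800 → 1000 → 1250 — 2/3 stop raised (brighter).
Net: +2 −3 +2/3 = −1/3 stops.

1/3 stop darker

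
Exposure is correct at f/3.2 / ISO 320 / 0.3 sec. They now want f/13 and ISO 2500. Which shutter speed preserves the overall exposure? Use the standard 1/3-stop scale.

0.6 s

Aperture: f/3.2 → f/3.5 → f/4 → f/4.5 → f/5 → f/5.6 → f/6.3 → f/7.1 → f/8 → f/9 → f/10 → f/11 → f/13 — 4 stops narrower (darker).
ISO: 320 → 400 → 500 → 640 → 800 → 1000 → 1250 → 1600 → 2000 → 2500 — 3 stops raised (brighter).
Net change so far: 1 stop darker. Offset with the shutter speed: 0.3 → 0.4 → 0.5 → 0.6.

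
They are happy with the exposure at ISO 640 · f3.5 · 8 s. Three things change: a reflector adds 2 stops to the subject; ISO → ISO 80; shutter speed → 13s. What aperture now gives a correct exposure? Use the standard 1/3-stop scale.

f/3.2

Scene light: 2 stops brighter.
ISO: 640 → 500 → 400 → 320 → 250 → 200 → 160 → 125 → 100 → 80 — 3 stops lower (darker).
Shutter speed: 8 → 10 → 13 — 2/3 stop slower (brighter).
Net so far: 1/3 stop darker. Aperture: f/3.5 → f/3.2.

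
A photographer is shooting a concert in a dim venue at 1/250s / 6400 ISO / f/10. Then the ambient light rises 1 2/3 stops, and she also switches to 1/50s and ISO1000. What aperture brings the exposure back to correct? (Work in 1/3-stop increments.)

f/16

Scene light: 1 2/3 stops brighter.
Shutter speed: 1/250 → 1/200 → 1/160 → 1/125 → 1/100 → 1/80 → 1/60 → 1/50 — 2 1/3 stops slower (brighter).
ISO: 6400 → 5000 → 4000 → 3200 → 2500 → 2000 → 1600 → 1250 → 1000 — 2 2/3 stops dropped (darker).
Net so far: 1 1/3 stops brighter. Aperture: f/10 → f/11 → f/13 → f/14 → f/16.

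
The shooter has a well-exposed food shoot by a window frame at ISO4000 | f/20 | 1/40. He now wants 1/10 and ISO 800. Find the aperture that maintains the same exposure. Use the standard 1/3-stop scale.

Shutter speed: 1/40 → 1/30 → 1/25 → 1/20 → 1/15 → 1/13 → 1/10 — 2 stops slower (brighter).
ISO: 4000 → 3200 → 2500 → 2000 → 1600 → 1250 → 1000 → 800 — 2 1/3 stops dropped (darker).
Net change so far: 1/3 stop darker. Offset with the aperture: f/20 → f/18.

f/18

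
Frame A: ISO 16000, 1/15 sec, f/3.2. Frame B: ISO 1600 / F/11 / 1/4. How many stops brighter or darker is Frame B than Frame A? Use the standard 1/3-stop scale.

Aperture: f/3.2 → f/3.5 → f/4 → f/4.5 → f/5 → f/5.6 → f/6.3 → f/7.1 → f/8 → f/9 → f/10 → f/11 — 3 2/3 stops narrower (darker).
Shutter speed: 1/15 → 1/13 → 1/10 → 1/8 → 1/6 → 1/5 → 1/4 — 2 stops longer (brighter).
ISO: 16000 → 12800 → 10000 → 8000 → 6400 → 5000 → 4000 → 3200 → 2500 → 2000 → 1600 — 3 1/3 stops dropped (darker).
Net: −3 2/3 +2 −3 1/3 = −5 stops.

5 stops darker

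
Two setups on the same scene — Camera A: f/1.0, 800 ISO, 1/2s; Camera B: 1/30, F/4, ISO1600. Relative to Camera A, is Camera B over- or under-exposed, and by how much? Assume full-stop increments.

7 stops darker

Aperture: f/1.0 → f/1.4 → f/2 → f/2.8 → f/4 — 4 stops smaller aperture (darker).
Shutter speed: 1/2 → 1/4 → 1/8 → 1/15 → 1/30 — 4 stops shorter (darker).
ISO: 800 → 1600 — 1 stop higher (brighter).
Net: −4 −4 +1 = −7 stops.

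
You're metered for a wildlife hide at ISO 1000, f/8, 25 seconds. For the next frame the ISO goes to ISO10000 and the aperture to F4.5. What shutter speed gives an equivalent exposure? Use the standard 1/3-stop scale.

ISO: 1000 → 1250 → 1600 → 2000 → 2500 → 3200 → 4000 → 5000 → 6400 → 8000 → 10000 — 3 1/3 stops raised (brighter).
Aperture: f/8 → f/7.1 → f/6.3 → f/5.6 → f/5 → f/4.5 — 1 2/3 stops wider (brighter).
Net change so far: 5 stops brighter. Offset with the shutter speed: 25 → 20 → 15 → 13 → 10 → 8 → 6 → 5 → 4 → 3.2 → 2.5 → 2 → 1.6 → 1.3 → 1 → 0.8.

0.8 s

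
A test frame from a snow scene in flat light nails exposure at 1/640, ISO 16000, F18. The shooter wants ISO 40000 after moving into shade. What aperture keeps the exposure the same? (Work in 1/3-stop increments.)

f/29

ISO: 16000 → 20000 → 25600 → 32000 → 40000 — 1 1/3 stops raised (brighter).
Need 1 1/3 stops darker from the aperture: f/18 → f/20 → f/22 → f/25 → f/29.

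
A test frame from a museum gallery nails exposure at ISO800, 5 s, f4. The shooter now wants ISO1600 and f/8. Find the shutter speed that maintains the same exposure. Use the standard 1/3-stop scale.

10 s

ISO: 800 → 1000 → 1250 → 1600 — 1 stop raised (brighter).
Aperture: f/4 → f/4.5 → f/5 → f/5.6 → f/6.3 → f/7.1 → f/8 — 2 stops stopped down (darker).
Net change so far: 1 stop darker. Offset with the shutter speed: 5 → 6 → 8 → 10.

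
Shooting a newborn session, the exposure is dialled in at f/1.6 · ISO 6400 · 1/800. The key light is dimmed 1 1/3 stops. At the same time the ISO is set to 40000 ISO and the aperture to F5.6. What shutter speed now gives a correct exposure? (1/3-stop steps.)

1/160s

Scene light: 1 1/3 stops darker.
ISO: 6400 → 8000 → 10000 → 12800 → 16000 → 20000 → 25600 → 32000 → 40000 — 2 2/3 stops raised (brighter).
Aperture: f/1.6 → f/1.8 → f/2 → f/2.2 → f/2.5 → f/2.8 → f/3.2 → f/3.5 → f/4 → f/4.5 → f/5 → f/5.6 — 3 2/3 stops stopped down (darker).
Net so far: 2 1/3 stops darker. Shutter speed: 1/800 → 1/640 → 1/500 → 1/400 → 1/320 → 1/250 → 1/200 → 1/160.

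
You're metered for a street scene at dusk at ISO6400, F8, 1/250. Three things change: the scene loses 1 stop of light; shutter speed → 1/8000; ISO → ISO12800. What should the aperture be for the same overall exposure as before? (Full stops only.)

f/1.4

Scene light: 1 stop darker.
Shutter speed: 1/250 → 1/500 → 1/1000 → 1/2000 → 1/4000 → 1/8000 — 5 stops faster (darker).
ISO: 6400 → 12800 — 1 stop higher (brighter).
Net so far: 5 stops darker. Aperture: f/8 → f/5.6 → f/4 → f/2.8 → f/2 → f/1.4.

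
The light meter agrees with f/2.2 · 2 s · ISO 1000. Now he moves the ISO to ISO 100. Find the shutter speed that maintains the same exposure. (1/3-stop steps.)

ISO: 1000 → 800 → 640 → 500 → 400 → 320 → 250 → 200 → 160 → 125 → 100 — 3 1/3 stops lower (darker).
Need 3 1/3 stops brighter from the shutter speed: 2 → 2.5 → 3.2 → 4 → 5 → 6 → 8 → 10 → 13 → 15 → 20.

20 s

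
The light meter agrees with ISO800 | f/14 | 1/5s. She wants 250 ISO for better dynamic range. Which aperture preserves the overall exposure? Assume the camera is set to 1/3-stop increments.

ISO: 800 → 640 → 500 → 400 → 320 → 250 — 1 2/3 stops lower (darker).
Need 1 2/3 stops brighter from the aperture: f/14 → f/13 → f/11 → f/10 → f/9 → f/8.

f/8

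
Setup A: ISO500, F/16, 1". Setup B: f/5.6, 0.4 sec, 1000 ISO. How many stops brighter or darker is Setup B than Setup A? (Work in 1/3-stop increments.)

Aperture: f/16 → f/14 → f/13 → f/11 → f/10 → f/9 → f/8 → f/7.1 → f/6.3 → f/5.6 — 3 stops opened up (brighter).
Shutter speed: 1 → 0.8 → 0.6 → 0.5 → 0.4 — 1 1/3 stops faster (darker).
ISO: 500 → 640 → 800 → 1000 — 1 stop raised (brighter).
Net: +3 −1 1/3 +1 = +2 2/3 stops.

2 2/3 stops brighter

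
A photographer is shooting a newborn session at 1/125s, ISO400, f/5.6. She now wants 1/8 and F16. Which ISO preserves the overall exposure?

ISO 200

Shutter speed: 1/125 → 1/60 → 1/30 → 1/15 → 1/8 — 4 stops slower (brighter).
Aperture: f/5.6 → f/8 → f/11 → f/16 — 3 stops narrower (darker).
Net change so far: 1 stop brighter. Offset with the ISO: 400 → 200.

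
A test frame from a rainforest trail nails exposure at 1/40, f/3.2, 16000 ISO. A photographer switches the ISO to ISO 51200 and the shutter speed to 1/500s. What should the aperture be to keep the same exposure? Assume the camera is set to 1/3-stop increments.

ISO: 16000 → 20000 → 25600 → 32000 → 40000 → 51200 — 1 2/3 stops higher (brighter).
Shutter speed: 1/40 → 1/50 → 1/60 → 1/80 → 1/100 → 1/125 → 1/160 → 1/200 → 1/250 → 1/320 → 1/400 → 1/500 — 3 2/3 stops faster (darker).
Net change so far: 2 stops darker. Offset with the aperture: f/3.2 → f/2.8 → f/2.5 → f/2.2 → f/2 → f/1.8 → f/1.6.

f/1.6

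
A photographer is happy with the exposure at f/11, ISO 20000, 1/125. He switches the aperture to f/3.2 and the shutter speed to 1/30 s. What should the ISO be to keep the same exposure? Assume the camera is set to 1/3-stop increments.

ISO 400

Aperture: f/11 → f/10 → f/9 → f/8 → f/7.1 → f/6.3 → f/5.6 → f/5 → f/4.5 → f/4 → f/3.5 → f/3.2 — 3 2/3 stops larger aperture (brighter).
Shutter speed: 1/125 → 1/100 → 1/80 → 1/60 → 1/50 → 1/40 → 1/30 — 2 stops slower (brighter).
Net change so far: 5 2/3 stops brighter. Offset with the ISO: 20000 → 16000 → 12800 → 10000 → 8000 → 6400 → 5000 → 4000 → 3200 → 2500 → 2000 → 1600 → 1250 → 1000 → 800 → 640 → 500 → 400.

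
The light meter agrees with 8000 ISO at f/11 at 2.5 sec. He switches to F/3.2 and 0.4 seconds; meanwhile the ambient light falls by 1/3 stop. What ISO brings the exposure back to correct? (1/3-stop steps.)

ISO 5000

Scene light: 1/3 stop darker.
Aperture: f/11 → f/10 → f/9 → f/8 → f/7.1 → f/6.3 → f/5.6 → f/5 → f/4.5 → f/4 → f/3.5 → f/3.2 — 3 2/3 stops opened up (brighter).
Shutter speed: 2.5 → 2 → 1.6 → 1.3 → 1 → 0.8 → 0.6 → 0.5 → 0.4 — 2 2/3 stops faster (darker).
Net so far: 2/3 stop brighter. ISO: 8000 → 6400 → 5000.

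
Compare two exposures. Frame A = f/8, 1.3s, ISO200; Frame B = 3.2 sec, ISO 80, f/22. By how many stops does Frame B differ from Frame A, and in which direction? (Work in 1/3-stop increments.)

3 stops darker

Aperture: f/8 → f/9 → f/10 → f/11 → f/13 → f/14 → f/16 → f/18 → f/20 → f/22 — 3 stops smaller aperture (darker).
Shutter speed: 1.3 → 1.6 → 2 → 2.5 → 3.2 — 1 1/3 stops slower (brighter).
ISO: 200 → 160 → 125 → 100 → 80 — 1 1/3 stops dropped (darker).
Net: −3 +1 1/3 −1 1/3 = −3 stops.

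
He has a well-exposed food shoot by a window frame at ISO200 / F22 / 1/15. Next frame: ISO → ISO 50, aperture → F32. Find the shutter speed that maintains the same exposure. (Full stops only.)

1/2s

ISO: 200 → 100 → 50 — 2 stops lower (darker).
Aperture: f/22 → f/32 — 1 stop smaller aperture (darker).
Net change so far: 3 stops darker. Offset with the shutter speed: 1/15 → 1/8 → 1/4 → 1/2.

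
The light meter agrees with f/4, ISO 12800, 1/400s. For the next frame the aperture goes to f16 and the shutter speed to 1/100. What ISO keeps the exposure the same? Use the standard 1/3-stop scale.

ISO 51200

Aperture: f/4 → f/4.5 → f/5 → f/5.6 → f/6.3 → f/7.1 → f/8 → f/9 → f/10 → f/11 → f/13 → f/14 → f/16 — 4 stops narrower (darker).
Shutter speed: 1/400 → 1/320 → 1/250 → 1/200 → 1/160 → 1/125 → 1/100 — 2 stops slower (brighter).
Net change so far: 2 stops darker. Offset with the ISO: 12800 → 16000 → 20000 → 25600 → 32000 → 40000 → 51200.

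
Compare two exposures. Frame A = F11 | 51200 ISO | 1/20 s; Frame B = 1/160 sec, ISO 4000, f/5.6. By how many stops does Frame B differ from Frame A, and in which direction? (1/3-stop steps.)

Aperture: f/11 → f/10 → f/9 → f/8 → f/7.1 → f/6.3 → f/5.6 — 2 stops larger aperture (brighter).
Shutter speed: 1/20 → 1/25 → 1/30 → 1/40 → 1/50 → 1/60 → 1/80 → 1/100 → 1/125 → 1/160 — 3 stops shorter (darker).
ISO: 51200 → 40000 → 32000 → 25600 → 20000 → 16000 → 12800 → 10000 → 8000 → 6400 → 5000 → 4000 — 3 2/3 stops dropped (darker).
Net: +2 −3 −3 2/3 = −4 2/3 stops.

4 2/3 stops darker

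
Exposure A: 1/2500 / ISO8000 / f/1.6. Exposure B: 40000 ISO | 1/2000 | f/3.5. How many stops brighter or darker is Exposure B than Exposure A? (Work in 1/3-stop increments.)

1/3 stop brighter

Aperture: f/1.6 → f/1.8 → f/2 → f/2.2 → f/2.5 → f/2.8 → f/3.2 → f/3.5 — 2 1/3 stops narrower (darker).
Shutter speed: 1/2500 → 1/2000 — 1/3 stop slower (brighter).
ISO: 8000 → 10000 → 12800 → 16000 → 20000 → 25600 → 32000 → 40000 — 2 1/3 stops raised (brighter).
Net: −2 1/3 +1/3 +2 1/3 = +1/3 stops.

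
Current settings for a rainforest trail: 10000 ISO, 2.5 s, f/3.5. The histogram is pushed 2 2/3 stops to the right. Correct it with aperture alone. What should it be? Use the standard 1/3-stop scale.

f/9

Overexposed by 2 2/3 stops → need 2 2/3 stops darker.
Aperture: f/3.5 → f/4 → f/4.5 → f/5 → f/5.6 → f/6.3 → f/7.1 → f/8 → f/9.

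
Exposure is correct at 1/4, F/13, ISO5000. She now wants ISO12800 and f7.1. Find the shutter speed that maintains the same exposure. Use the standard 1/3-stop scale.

ISO: 5000 → 6400 → 8000 → 10000 → 12800 — 1 1/3 stops higher (brighter).
Aperture: f/13 → f/11 → f/10 → f/9 → f/8 → f/7.1 — 1 2/3 stops opened up (brighter).
Net change so far: 3 stops brighter. Offset with the shutter speed: 1/4 → 1/5 → 1/6 → 1/8 → 1/10 → 1/13 → 1/15 → 1/20 → 1/25 → 1/30.

1/30s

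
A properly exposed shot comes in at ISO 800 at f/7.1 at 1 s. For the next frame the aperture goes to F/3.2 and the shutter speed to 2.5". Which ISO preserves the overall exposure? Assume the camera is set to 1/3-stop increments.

ISO 64

Aperture: f/7.1 → f/6.3 → f/5.6 → f/5 → f/4.5 → f/4 → f/3.5 → f/3.2 — 2 1/3 stops opened up (brighter).
Shutter speed: 1 → 1.3 → 1.6 → 2 → 2.5 — 1 1/3 stops longer (brighter).
Net change so far: 3 2/3 stops brighter. Offset with the ISO: 800 → 640 → 500 → 400 → 320 → 250 → 200 → 160 → 125 → 100 → 80 → 64.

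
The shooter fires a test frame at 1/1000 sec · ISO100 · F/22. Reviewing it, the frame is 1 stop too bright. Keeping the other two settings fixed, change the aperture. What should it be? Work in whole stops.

Overexposed by 1 stop → need 1 stop darker.
Aperture: f/22 → f/32.

f/32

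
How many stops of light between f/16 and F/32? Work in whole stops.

f/16 → f/22 → f/32 — count the steps: 2 stops.

2 stops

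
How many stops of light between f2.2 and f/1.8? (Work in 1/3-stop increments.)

f/2.2 → f/2 → f/1.8 — count the steps: 2 third-stops = 2/3 stop.

2/3 stop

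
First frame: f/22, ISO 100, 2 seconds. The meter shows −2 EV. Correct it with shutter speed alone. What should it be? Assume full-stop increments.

Underexposed by 2 stops → need 2 stops brighter.
Shutter speed: 2 → 4 → 8.

8 s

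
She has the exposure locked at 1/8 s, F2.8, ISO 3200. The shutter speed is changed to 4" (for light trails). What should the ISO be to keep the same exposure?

Shutter speed: 1/8 → 1/4 → 1/2 → 1 → 2 → 4 — 5 stops longer (brighter).
Need 5 stops darker from the ISO: 3200 → 1600 → 800 → 400 → 200 → 100.

ISO 100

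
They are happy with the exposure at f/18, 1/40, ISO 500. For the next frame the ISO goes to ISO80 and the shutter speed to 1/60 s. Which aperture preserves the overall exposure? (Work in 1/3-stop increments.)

ISO: 500 → 400 → 320 → 250 → 200 → 160 → 125 → 100 → 80 — 2 2/3 stops lower (darker).
Shutter speed: 1/40 → 1/50 → 1/60 — 2/3 stop faster (darker).
Net change so far: 3 1/3 stops darker. Offset with the aperture: f/18 → f/16 → f/14 → f/13 → f/11 → f/10 → f/9 → f/8 → f/7.1 → f/6.3 → f/5.6.

f/5.6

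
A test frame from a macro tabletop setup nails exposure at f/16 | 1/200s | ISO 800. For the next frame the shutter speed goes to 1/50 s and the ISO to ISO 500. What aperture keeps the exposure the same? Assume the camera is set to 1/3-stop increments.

Shutter speed: 1/200 → 1/160 → 1/125 → 1/100 → 1/80 → 1/60 → 1/50 — 2 stops slower (brighter).
ISO: 800 → 640 → 500 — 2/3 stop lower (darker).
Net change so far: 1 1/3 stops brighter. Offset with the aperture: f/16 → f/18 → f/20 → f/22 → f/25.

f/25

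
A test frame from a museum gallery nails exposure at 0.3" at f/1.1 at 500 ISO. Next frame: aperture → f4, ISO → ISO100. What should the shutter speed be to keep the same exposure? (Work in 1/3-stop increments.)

20 s

Aperture: f/1.1 → f/1.2 → f/1.4 → f/1.6 → f/1.8 → f/2 → f/2.2 → f/2.5 → f/2.8 → f/3.2 → f/3.5 → f/4 — 3 2/3 stops smaller aperture (darker).
ISO: 500 → 400 → 320 → 250 → 200 → 160 → 125 → 100 — 2 1/3 stops lower (darker).
Net change so far: 6 stops darker. Offset with the shutter speed: 0.3 → 0.4 → 0.5 → 0.6 → 0.8 → 1 → 1.3 → 1.6 → 2 → 2.5 → 3.2 → 4 → 5 → 6 → 8 → 10 → 13 → 15 → 20.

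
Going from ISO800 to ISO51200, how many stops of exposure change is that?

800 → 1600 → 3200 → 6400 → 12800 → 25600 → 51200 — count the steps: 6 stops.

6 stops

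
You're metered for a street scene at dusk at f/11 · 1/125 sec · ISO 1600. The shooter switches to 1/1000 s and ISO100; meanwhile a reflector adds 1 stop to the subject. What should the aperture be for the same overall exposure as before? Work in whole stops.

Scene light: 1 stop brighter.
Shutter speed: 1/125 → 1/250 → 1/500 → 1/1000 — 3 stops shorter (darker).
ISO: 1600 → 800 → 400 → 200 → 100 — 4 stops lower (darker).
Net so far: 6 stops darker. Aperture: f/11 → f/8 → f/5.6 → f/4 → f/2.8 → f/2 → f/1.4.

f/1.4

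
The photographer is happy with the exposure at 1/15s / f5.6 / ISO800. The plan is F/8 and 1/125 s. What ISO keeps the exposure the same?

ISO 12800

Aperture: f/5.6 → f/8 — 1 stop stopped down (darker).
Shutter speed: 1/15 → 1/30 → 1/60 → 1/125 — 3 stops shorter (darker).
Net change so far: 4 stops darker. Offset with the ISO: 800 → 1600 → 3200 → 6400 → 12800.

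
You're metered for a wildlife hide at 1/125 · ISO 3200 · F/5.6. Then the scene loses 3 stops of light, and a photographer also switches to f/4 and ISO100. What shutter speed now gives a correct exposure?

1 s

Scene light: 3 stops darker.
Aperture: f/5.6 → f/4 — 1 stop larger aperture (brighter).
ISO: 3200 → 1600 → 800 → 400 → 200 → 100 — 5 stops dropped (darker).
Net so far: 7 stops darker. Shutter speed: 1/125 → 1/60 → 1/30 → 1/15 → 1/8 → 1/4 → 1/2 → 1.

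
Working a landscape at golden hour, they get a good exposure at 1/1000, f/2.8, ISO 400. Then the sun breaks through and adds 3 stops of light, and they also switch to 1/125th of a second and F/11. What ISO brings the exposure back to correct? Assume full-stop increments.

Scene light: 3 stops brighter.
Shutter speed: 1/1000 → 1/500 → 1/250 → 1/125 — 3 stops longer (brighter).
Aperture: f/2.8 → f/4 → f/5.6 → f/8 → f/11 — 4 stops narrower (darker).
Net so far: 2 stops brighter. ISO: 400 → 200 → 100.

ISO 100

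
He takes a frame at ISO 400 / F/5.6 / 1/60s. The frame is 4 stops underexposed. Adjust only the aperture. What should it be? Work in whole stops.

Underexposed by 4 stops → need 4 stops brighter.
Aperture: f/5.6 → f/4 → f/2.8 → f/2 → f/1.4.

f/1.4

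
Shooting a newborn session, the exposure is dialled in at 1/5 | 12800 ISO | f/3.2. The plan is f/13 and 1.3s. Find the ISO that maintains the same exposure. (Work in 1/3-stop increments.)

Aperture: f/3.2 → f/3.5 → f/4 → f/4.5 → f/5 → f/5.6 → f/6.3 → f/7.1 → f/8 → f/9 → f/10 → f/11 → f/13 — 4 stops smaller aperture (darker).
Shutter speed: 1/5 → 1/4 → 0.3 → 0.4 → 0.5 → 0.6 → 0.8 → 1 → 1.3 — 2 2/3 stops longer (brighter).
Net change so far: 1 1/3 stops darker. Offset with the ISO: 12800 → 16000 → 20000 → 25600 → 32000.

ISO 32000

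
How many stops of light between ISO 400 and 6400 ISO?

400 → 800 → 1600 → 3200 → 6400 — count the steps: 4 stops.

4 stops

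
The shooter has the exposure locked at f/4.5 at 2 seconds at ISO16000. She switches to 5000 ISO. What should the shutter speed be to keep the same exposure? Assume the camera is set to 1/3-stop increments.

6 s

ISO: 16000 → 12800 → 10000 → 8000 → 6400 → 5000 — 1 2/3 stops dropped (darker).
Need 1 2/3 stops brighter from the shutter speed: 2 → 2.5 → 3.2 → 4 → 5 → 6.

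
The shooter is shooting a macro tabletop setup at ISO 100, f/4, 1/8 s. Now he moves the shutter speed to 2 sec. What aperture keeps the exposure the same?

Shutter speed: 1/8 → 1/4 → 1/2 → 1 → 2 — 4 stops longer (brighter).
Need 4 stops darker from the aperture: f/4 → f/5.6 → f/8 → f/11 → f/16.

f/16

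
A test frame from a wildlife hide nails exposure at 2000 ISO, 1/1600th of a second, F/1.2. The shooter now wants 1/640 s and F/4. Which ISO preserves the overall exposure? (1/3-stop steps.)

Shutter speed: 1/1600 → 1/1250 → 1/1000 → 1/800 → 1/640 — 1 1/3 stops slower (brighter).
Aperture: f/1.2 → f/1.4 → f/1.6 → f/1.8 → f/2 → f/2.2 → f/2.5 → f/2.8 → f/3.2 → f/3.5 → f/4 — 3 1/3 stops stopped down (darker).
Net change so far: 2 stops darker. Offset with the ISO: 2000 → 2500 → 3200 → 4000 → 5000 → 6400 → 8000.

ISO 8000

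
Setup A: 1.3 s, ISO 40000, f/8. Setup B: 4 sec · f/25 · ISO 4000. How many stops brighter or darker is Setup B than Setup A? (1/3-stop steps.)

Aperture: f/8 → f/9 → f/10 → f/11 → f/13 → f/14 → f/16 → f/18 → f/20 → f/22 → f/25 — 3 1/3 stops narrower (darker).
Shutter speed: 1.3 → 1.6 → 2 → 2.5 → 3.2 → 4 — 1 2/3 stops slower (brighter).
ISO: 40000 → 32000 → 25600 → 20000 → 16000 → 12800 → 10000 → 8000 → 6400 → 5000 → 4000 — 3 1/3 stops dropped (darker).
Net: −3 1/3 +1 2/3 −3 1/3 = −5 stops.

5 stops darker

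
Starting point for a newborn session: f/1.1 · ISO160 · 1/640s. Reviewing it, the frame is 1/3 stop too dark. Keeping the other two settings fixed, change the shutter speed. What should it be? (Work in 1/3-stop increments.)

1/500s

Underexposed by 1/3 stop → need 1/3 stop brighter.
Shutter speed: 1/640 → 1/500.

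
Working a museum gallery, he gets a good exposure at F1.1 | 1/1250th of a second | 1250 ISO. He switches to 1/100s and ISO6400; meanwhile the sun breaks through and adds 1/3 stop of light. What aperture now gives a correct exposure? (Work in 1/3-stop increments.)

Scene light: 1/3 stop brighter.
Shutter speed: 1/1250 → 1/1000 → 1/800 → 1/640 → 1/500 → 1/400 → 1/320 → 1/250 → 1/200 → 1/160 → 1/125 → 1/100 — 3 2/3 stops slower (brighter).
ISO: 1250 → 1600 → 2000 → 2500 → 3200 → 4000 → 5000 → 6400 — 2 1/3 stops higher (brighter).
Net so far: 6 1/3 stops brighter. Aperture: f/1.1 → f/1.2 → f/1.4 → f/1.6 → f/1.8 → f/2 → f/2.2 → f/2.5 → f/2.8 → f/3.2 → f/3.5 → f/4 → f/4.5 → f/5 → f/5.6 → f/6.3 → f/7.1 → f/8 → f/9 → f/10.

f/10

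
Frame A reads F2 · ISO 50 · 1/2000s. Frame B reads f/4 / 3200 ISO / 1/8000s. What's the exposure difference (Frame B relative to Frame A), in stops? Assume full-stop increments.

Aperture: f/2 → f/2.8 → f/4 — 2 stops smaller aperture (darker).
Shutter speed: 1/2000 → 1/4000 → 1/8000 — 2 stops shorter (darker).
ISO: 50 → 100 → 200 → 400 → 800 → 1600 → 3200 — 6 stops raised (brighter).
Net: −2 −2 +6 = +2 stops.

2 stops brighter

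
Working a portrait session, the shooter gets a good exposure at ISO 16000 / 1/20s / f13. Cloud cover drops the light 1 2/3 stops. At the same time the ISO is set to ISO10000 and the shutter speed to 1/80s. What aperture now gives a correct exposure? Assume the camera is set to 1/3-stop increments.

f/2.8

Scene light: 1 2/3 stops darker.
ISO: 16000 → 12800 → 10000 — 2/3 stop dropped (darker).
Shutter speed: 1/20 → 1/25 → 1/30 → 1/40 → 1/50 → 1/60 → 1/80 — 2 stops faster (darker).
Net so far: 4 1/3 stops darker. Aperture: f/13 → f/11 → f/10 → f/9 → f/8 → f/7.1 → f/6.3 → f/5.6 → f/5 → f/4.5 → f/4 → f/3.5 → f/3.2 → f/2.8.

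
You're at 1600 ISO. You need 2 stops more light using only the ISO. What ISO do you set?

ISO: 1600 → 3200 → 6400 — 2 stops raised (brighter).

ISO 6400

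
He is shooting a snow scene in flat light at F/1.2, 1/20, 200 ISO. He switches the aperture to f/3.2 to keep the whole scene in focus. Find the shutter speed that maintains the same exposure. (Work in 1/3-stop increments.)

0.3 s

Aperture: f/1.2 → f/1.4 → f/1.6 → f/1.8 → f/2 → f/2.2 → f/2.5 → f/2.8 → f/3.2 — 2 2/3 stops smaller aperture (darker).
Need 2 2/3 stops brighter from the shutter speed: 1/20 → 1/15 → 1/13 → 1/10 → 1/8 → 1/6 → 1/5 → 1/4 → 0.3.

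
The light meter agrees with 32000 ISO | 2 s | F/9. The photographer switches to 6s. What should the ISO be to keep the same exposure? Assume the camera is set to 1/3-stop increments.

Shutter speed: 2 → 2.5 → 3.2 → 4 → 5 → 6 — 1 2/3 stops longer (brighter).
Need 1 2/3 stops darker from the ISO: 32000 → 25600 → 20000 → 16000 → 12800 → 10000.

ISO 10000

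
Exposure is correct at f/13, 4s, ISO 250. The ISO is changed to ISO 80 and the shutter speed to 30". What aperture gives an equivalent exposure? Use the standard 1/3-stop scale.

ISO: 250 → 200 → 160 → 125 → 100 → 80 — 1 2/3 stops lower (darker).
Shutter speed: 4 → 5 → 6 → 8 → 10 → 13 → 15 → 20 → 25 → 30 — 3 stops slower (brighter).
Net change so far: 1 1/3 stops brighter. Offset with the aperture: f/13 → f/14 → f/16 → f/18 → f/20.

f/20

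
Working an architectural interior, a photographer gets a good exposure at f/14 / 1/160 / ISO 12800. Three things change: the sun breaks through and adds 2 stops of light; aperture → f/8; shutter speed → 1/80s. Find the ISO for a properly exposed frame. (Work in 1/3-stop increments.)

ISO 500

Scene light: 2 stops brighter.
Aperture: f/14 → f/13 → f/11 → f/10 → f/9 → f/8 — 1 2/3 stops opened up (brighter).
Shutter speed: 1/160 → 1/125 → 1/100 → 1/80 — 1 stop slower (brighter).
Net so far: 4 2/3 stops brighter. ISO: 12800 → 10000 → 8000 → 6400 → 5000 → 4000 → 3200 → 2500 → 2000 → 1600 → 1250 → 1000 → 800 → 640 → 500.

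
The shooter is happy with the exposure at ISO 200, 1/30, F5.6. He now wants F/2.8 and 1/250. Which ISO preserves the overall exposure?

Aperture: f/5.6 → f/4 → f/2.8 — 2 stops larger aperture (brighter).
Shutter speed: 1/30 → 1/60 → 1/125 → 1/250 — 3 stops shorter (darker).
Net change so far: 1 stop darker. Offset with the ISO: 200 → 400.

ISO 400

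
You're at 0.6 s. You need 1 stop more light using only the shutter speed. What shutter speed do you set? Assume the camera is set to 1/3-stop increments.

1.3 s

Shutter speed: 0.6 → 0.8 → 1 → 1.3 — 1 stop slower (brighter).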